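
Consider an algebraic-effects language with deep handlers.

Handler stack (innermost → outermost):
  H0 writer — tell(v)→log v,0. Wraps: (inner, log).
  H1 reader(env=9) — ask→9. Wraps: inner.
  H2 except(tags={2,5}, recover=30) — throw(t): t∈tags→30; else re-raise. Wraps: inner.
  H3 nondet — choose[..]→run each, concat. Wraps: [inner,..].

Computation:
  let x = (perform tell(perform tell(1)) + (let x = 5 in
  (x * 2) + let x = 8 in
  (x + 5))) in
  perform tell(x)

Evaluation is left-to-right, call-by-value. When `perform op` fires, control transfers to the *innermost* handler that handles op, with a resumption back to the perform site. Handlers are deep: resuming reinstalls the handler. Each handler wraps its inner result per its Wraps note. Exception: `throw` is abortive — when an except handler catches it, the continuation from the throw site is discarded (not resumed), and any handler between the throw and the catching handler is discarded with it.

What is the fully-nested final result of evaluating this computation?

Working:
tell(1) @ H0 ⇒ log+=1
tell(0) @ H0 ⇒ log+=0
tell(23) @ H0 ⇒ log+=23
H0 returns (0, (1, 0, 23))
H1 returns (0, (1, 0, 23))
H2 returns (0, (1, 0, 23))
H3 returns [(0, (1, 0, 23))]
= [(0, (1, 0, 23))]

Answer: [(0, (1, 0, 23))]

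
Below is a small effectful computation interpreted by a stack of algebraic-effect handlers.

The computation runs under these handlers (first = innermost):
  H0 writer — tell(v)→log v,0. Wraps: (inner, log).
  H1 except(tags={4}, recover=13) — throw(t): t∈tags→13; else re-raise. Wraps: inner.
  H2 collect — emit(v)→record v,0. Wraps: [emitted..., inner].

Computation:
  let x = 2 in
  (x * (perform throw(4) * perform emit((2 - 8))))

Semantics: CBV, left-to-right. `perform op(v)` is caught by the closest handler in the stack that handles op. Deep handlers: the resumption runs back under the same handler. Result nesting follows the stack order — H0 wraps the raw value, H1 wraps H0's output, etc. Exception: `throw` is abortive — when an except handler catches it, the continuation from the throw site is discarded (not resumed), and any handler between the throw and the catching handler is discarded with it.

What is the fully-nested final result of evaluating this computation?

Answer: [13]

Evaluation trace:
throw(4) @ H1 caught ⇒ 13
H2 returns [13]
= [13]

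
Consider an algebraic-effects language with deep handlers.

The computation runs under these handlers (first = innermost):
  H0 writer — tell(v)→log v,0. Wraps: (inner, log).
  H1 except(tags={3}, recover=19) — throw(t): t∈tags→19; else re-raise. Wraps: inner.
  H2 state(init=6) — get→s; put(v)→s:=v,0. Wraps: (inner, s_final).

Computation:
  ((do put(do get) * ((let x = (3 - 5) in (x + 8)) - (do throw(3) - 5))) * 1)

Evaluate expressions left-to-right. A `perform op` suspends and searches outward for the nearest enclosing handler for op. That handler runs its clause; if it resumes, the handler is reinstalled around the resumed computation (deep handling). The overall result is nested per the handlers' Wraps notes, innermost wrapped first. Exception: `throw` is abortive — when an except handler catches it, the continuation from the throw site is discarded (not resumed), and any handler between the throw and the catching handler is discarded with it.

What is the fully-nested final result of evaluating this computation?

Answer: (19, 6)

Step-by-step:
get @ H2 ⇒ 6
put(6) @ H2 ⇒ s:=6
throw(3) @ H1 caught ⇒ 19
H2 returns (19, 6)
= (19, 6)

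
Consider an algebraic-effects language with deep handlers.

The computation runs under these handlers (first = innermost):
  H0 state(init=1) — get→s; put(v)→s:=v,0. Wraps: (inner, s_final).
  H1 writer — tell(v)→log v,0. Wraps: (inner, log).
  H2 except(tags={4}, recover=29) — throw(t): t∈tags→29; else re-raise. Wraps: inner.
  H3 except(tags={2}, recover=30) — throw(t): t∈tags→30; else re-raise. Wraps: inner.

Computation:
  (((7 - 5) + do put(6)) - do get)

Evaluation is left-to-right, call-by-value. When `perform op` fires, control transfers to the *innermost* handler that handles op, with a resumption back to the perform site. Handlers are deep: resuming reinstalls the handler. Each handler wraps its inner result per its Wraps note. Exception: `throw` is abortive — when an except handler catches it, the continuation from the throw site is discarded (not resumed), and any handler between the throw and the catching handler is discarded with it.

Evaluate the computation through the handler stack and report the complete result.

Working:
put(6) @ H0 ⇒ s:=6
get @ H0 ⇒ 6
H0 returns (-4, 6)
H1 returns ((-4, 6), ())
H2 returns ((-4, 6), ())
H3 returns ((-4, 6), ())
= ((-4, 6), ())

Answer: ((-4, 6), ())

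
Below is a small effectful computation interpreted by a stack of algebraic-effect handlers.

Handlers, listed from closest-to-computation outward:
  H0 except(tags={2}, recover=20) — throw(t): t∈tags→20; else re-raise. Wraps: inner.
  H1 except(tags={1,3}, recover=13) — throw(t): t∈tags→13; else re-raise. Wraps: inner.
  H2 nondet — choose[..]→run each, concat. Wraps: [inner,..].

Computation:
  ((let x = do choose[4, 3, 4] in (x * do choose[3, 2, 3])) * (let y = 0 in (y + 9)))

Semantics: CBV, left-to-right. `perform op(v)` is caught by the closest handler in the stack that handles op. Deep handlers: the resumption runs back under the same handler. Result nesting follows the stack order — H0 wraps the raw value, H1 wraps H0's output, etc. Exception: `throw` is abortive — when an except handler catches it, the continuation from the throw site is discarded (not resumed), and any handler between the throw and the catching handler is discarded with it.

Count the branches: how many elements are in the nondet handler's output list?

Step-by-step:
choose[4, 3, 4] @ H2
  branch[0] choose=4:
    choose[3, 2, 3] @ H2
      branch[0] choose=3:
        H0 returns 108
        H1 returns 108
        H2 returns [108]
      branch[1] choose=2:
        H0 returns 72
        H1 returns 72
        H2 returns [72]
      branch[2] choose=3:
        H0 returns 108
        H1 returns 108
        H2 returns [108]
  branch[1] choose=3:
    choose[3, 2, 3] @ H2
      branch[0] choose=3:
        H0 returns 81
        H1 returns 81
        H2 returns [81]
      branch[1] choose=2:
        H0 returns 54
        H1 returns 54
        H2 returns [54]
      branch[2] choose=3:
        H0 returns 81
        H1 returns 81
        H2 returns [81]
  branch[2] choose=4:
    choose[3, 2, 3] @ H2
      branch[0] choose=3:
        H0 returns 108
        H1 returns 108
        H2 returns [108]
      branch[1] choose=2:
        H0 returns 72
        H1 returns 72
        H2 returns [72]
      branch[2] choose=3:
        H0 returns 108
        H1 returns 108
        H2 returns [108]
= [108, 72, 108, 81, 54, 81, 108, 72, 108]

Answer: 9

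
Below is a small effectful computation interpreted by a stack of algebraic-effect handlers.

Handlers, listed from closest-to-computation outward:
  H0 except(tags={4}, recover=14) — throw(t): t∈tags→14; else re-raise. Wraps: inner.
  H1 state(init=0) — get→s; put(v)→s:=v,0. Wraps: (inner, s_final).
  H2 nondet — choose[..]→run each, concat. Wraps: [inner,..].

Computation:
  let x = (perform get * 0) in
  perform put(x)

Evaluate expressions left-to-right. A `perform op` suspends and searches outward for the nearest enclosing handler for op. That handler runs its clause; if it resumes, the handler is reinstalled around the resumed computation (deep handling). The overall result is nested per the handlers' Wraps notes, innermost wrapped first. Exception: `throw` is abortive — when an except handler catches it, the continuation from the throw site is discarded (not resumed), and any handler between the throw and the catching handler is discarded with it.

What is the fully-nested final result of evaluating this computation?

Evaluation trace:
get @ H1 ⇒ 0
put(0) @ H1 ⇒ s:=0
H0 returns 0
H1 returns (0, 0)
H2 returns [(0, 0)]
= [(0, 0)]

Answer: [(0, 0)]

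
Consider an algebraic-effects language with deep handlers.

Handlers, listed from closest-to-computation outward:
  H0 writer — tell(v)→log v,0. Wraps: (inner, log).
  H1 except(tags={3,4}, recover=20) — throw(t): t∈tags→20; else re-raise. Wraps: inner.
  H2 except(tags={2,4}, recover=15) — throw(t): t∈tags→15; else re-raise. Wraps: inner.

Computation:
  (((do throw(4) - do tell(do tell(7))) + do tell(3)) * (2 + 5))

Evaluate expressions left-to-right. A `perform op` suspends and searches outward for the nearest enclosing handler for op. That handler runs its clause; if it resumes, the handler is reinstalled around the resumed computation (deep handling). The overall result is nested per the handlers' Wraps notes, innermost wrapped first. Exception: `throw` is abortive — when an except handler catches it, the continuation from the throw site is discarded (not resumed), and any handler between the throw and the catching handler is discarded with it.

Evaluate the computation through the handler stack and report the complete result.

Step-by-step:
throw(4) @ H1 caught ⇒ 20
H2 returns 20
= 20

Answer: 20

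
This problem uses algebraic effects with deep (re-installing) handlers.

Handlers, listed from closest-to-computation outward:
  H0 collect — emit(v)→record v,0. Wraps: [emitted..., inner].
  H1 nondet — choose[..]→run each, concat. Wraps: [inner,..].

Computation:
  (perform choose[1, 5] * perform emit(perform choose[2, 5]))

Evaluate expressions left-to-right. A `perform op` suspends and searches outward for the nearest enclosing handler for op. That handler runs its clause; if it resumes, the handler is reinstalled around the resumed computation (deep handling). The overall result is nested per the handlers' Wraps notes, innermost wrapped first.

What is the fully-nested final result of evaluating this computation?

Step-by-step:
choose[1, 5] @ H1
  branch[0] choose=1:
    choose[2, 5] @ H1
      branch[0] choose=2:
        emit(2) @ H0 ⇒ out+=2
        H0 returns [2, 0]
        H1 returns [[2, 0]]
      branch[1] choose=5:
        emit(5) @ H0 ⇒ out+=5
        H0 returns [5, 0]
        H1 returns [[5, 0]]
  branch[1] choose=5:
    choose[2, 5] @ H1
      branch[0] choose=2:
        emit(2) @ H0 ⇒ out+=2
        H0 returns [2, 0]
        H1 returns [[2, 0]]
      branch[1] choose=5:
        emit(5) @ H0 ⇒ out+=5
        H0 returns [5, 0]
        H1 returns [[5, 0]]
= [[2, 0], [5, 0], [2, 0], [5, 0]]

Answer: [[2, 0], [5, 0], [2, 0], [5, 0]]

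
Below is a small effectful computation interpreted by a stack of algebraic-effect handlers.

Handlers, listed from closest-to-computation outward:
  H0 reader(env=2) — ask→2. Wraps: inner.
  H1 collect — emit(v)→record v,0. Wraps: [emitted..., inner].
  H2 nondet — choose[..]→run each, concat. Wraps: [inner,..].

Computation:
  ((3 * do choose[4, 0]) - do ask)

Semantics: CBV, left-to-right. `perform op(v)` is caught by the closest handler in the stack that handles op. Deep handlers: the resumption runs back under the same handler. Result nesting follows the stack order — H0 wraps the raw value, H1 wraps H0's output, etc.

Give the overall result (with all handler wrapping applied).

Answer: [[10], [-2]]

Evaluation trace:
choose[4, 0] @ H2
  branch[0] choose=4:
    ask @ H0 ⇒ 2
    H0 returns 10
    H1 returns [10]
    H2 returns [[10]]
  branch[1] choose=0:
    ask @ H0 ⇒ 2
    H0 returns -2
    H1 returns [-2]
    H2 returns [[-2]]
= [[10], [-2]]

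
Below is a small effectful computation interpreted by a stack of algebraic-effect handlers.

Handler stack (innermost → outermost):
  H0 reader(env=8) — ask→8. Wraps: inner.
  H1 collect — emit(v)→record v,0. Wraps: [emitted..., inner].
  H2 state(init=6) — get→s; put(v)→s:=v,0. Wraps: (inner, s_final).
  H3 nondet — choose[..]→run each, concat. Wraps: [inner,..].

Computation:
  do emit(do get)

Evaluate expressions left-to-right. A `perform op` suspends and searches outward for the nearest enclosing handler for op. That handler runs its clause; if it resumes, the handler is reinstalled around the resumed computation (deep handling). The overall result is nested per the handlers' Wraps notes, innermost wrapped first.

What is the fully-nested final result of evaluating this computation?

Evaluation trace:
get @ H2 ⇒ 6
emit(6) @ H1 ⇒ out+=6
H0 returns 0
H1 returns [6, 0]
H2 returns ([6, 0], 6)
H3 returns [([6, 0], 6)]
= [([6, 0], 6)]

Answer: [([6, 0], 6)]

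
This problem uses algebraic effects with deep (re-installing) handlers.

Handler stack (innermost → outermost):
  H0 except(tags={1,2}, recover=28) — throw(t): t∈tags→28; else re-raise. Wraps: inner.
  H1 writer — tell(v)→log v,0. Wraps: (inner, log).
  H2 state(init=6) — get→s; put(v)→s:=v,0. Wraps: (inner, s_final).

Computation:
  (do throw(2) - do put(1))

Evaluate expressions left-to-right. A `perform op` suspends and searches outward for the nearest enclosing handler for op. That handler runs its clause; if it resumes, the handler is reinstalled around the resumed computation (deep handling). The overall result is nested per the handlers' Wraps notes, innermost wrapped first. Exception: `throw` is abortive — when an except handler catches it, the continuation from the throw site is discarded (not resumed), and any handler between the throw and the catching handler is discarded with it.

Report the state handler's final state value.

Answer: 6

Working:
throw(2) @ H0 caught ⇒ 28
H1 returns (28, ())
H2 returns ((28, ()), 6)
= ((28, ()), 6)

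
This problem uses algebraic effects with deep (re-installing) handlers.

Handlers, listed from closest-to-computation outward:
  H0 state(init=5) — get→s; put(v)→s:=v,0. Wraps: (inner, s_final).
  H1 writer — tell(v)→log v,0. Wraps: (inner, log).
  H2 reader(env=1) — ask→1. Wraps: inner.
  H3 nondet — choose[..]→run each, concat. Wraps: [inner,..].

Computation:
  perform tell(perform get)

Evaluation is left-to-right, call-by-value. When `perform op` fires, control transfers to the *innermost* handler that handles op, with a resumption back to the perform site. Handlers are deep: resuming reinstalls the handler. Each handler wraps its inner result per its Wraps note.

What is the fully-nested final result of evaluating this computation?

Answer: [((0, 5), (5))]

Evaluation trace:
get @ H0 ⇒ 5
tell(5) @ H1 ⇒ log+=5
H0 returns (0, 5)
H1 returns ((0, 5), (5))
H2 returns ((0, 5), (5))
H3 returns [((0, 5), (5))]
= [((0, 5), (5))]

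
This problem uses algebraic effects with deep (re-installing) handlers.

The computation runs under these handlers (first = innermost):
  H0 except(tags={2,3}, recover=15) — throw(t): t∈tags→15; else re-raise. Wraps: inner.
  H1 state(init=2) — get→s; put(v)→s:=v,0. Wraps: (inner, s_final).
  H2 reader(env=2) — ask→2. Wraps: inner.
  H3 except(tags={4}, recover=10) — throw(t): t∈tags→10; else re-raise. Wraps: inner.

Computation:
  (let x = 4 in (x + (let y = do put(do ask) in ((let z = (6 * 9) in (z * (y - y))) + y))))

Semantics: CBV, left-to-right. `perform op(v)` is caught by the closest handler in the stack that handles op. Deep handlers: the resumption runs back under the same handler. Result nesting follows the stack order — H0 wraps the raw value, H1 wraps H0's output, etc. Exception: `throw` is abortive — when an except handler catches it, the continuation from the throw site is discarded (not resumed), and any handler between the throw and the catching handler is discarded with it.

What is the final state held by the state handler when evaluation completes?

Answer: 2

Evaluation trace:
ask @ H2 ⇒ 2
put(2) @ H1 ⇒ s:=2
H0 returns 4
H1 returns (4, 2)
H2 returns (4, 2)
H3 returns (4, 2)
= (4, 2)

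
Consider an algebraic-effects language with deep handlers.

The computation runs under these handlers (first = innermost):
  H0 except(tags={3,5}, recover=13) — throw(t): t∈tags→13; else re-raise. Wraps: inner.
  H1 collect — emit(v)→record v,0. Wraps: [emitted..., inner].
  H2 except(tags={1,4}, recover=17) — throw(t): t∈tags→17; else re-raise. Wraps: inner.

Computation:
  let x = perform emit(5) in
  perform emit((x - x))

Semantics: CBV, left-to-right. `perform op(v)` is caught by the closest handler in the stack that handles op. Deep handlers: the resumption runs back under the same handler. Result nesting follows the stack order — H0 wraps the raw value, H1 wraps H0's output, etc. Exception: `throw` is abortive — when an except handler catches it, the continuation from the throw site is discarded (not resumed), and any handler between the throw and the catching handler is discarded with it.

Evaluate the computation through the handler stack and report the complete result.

Step-by-step:
emit(5) @ H1 ⇒ out+=5
emit(0) @ H1 ⇒ out+=0
H0 returns 0
H1 returns [5, 0, 0]
H2 returns [5, 0, 0]
= [5, 0, 0]

Answer: [5, 0, 0]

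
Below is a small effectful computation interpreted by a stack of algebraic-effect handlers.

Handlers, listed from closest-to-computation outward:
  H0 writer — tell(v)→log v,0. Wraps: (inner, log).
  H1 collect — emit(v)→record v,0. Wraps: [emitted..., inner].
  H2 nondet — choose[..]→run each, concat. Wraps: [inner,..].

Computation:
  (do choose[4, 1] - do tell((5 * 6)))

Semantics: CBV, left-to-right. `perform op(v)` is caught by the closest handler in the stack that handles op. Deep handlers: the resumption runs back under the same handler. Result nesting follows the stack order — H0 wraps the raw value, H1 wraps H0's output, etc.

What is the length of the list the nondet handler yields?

Answer: 2

Step-by-step:
choose[4, 1] @ H2
  branch[0] choose=4:
    tell(30) @ H0 ⇒ log+=30
    H0 returns (4, (30))
    H1 returns [(4, (30))]
    H2 returns [[(4, (30))]]
  branch[1] choose=1:
    tell(30) @ H0 ⇒ log+=30
    H0 returns (1, (30))
    H1 returns [(1, (30))]
    H2 returns [[(1, (30))]]
= [[(4, (30))], [(1, (30))]]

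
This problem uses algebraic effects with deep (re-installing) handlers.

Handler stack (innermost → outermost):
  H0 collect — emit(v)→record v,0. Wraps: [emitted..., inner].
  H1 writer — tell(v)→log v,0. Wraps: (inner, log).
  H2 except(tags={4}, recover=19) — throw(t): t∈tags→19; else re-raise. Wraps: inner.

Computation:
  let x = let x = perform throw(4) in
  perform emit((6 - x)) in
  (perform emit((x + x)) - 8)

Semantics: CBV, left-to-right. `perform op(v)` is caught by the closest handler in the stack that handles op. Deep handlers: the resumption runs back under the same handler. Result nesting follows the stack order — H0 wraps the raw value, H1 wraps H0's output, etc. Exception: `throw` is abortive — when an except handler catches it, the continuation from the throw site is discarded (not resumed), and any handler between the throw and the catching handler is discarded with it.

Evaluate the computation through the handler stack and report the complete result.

Evaluation trace:
throw(4) @ H2 caught ⇒ 19
= 19

Answer: 19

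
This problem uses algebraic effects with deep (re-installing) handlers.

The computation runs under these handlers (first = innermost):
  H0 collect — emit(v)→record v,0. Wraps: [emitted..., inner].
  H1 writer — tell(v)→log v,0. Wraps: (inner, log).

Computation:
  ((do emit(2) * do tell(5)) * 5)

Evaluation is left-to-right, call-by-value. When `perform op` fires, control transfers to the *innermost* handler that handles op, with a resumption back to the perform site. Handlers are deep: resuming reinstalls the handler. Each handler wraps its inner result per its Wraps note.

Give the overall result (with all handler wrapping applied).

Working:
emit(2) @ H0 ⇒ out+=2
tell(5) @ H1 ⇒ log+=5
H0 returns [2, 0]
H1 returns ([2, 0], (5))
= ([2, 0], (5))

Answer: ([2, 0], (5))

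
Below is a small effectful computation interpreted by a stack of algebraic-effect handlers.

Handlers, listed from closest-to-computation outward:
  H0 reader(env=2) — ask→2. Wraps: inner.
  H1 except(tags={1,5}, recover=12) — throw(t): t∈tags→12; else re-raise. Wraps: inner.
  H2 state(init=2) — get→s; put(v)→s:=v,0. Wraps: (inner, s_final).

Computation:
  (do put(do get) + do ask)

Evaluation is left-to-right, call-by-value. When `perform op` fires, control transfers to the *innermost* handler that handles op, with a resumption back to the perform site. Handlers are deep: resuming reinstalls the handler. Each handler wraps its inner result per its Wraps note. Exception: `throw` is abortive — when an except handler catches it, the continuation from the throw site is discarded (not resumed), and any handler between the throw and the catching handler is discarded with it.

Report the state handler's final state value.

Answer: 2

Working:
get @ H2 ⇒ 2
put(2) @ H2 ⇒ s:=2
ask @ H0 ⇒ 2
H0 returns 2
H1 returns 2
H2 returns (2, 2)
= (2, 2)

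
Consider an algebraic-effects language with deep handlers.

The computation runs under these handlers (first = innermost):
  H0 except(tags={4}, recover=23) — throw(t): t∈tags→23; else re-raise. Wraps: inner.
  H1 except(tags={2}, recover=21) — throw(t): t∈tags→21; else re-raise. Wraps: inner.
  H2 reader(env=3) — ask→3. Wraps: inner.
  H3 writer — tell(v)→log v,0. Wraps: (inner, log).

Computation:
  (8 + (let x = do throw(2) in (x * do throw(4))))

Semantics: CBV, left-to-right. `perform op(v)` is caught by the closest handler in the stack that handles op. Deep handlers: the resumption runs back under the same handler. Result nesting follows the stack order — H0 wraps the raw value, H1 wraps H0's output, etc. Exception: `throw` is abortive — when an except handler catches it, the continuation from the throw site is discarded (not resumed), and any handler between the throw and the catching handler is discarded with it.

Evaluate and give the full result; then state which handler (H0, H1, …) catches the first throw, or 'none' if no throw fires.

Answer: (21, ()) ; first throw caught by: H1

Evaluation trace:
throw(2) @ H0 re-raised
throw(2) @ H1 caught ⇒ 21
H2 returns 21
H3 returns (21, ())
= (21, ())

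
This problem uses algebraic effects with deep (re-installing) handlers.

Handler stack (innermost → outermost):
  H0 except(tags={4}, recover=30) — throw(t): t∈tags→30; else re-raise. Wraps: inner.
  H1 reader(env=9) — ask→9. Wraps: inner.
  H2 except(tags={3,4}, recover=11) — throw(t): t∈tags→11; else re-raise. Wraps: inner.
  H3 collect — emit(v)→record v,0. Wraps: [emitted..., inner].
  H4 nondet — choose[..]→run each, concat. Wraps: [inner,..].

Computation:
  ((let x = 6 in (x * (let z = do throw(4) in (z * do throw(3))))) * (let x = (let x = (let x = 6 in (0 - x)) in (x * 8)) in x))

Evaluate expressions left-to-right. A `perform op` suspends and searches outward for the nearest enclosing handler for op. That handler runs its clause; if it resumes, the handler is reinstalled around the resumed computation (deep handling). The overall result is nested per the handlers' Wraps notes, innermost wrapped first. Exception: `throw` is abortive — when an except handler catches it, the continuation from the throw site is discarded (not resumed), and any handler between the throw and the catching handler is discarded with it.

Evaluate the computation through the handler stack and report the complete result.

Step-by-step:
throw(4) @ H0 caught ⇒ 30
H1 returns 30
H2 returns 30
H3 returns [30]
H4 returns [[30]]
= [[30]]

Answer: [[30]]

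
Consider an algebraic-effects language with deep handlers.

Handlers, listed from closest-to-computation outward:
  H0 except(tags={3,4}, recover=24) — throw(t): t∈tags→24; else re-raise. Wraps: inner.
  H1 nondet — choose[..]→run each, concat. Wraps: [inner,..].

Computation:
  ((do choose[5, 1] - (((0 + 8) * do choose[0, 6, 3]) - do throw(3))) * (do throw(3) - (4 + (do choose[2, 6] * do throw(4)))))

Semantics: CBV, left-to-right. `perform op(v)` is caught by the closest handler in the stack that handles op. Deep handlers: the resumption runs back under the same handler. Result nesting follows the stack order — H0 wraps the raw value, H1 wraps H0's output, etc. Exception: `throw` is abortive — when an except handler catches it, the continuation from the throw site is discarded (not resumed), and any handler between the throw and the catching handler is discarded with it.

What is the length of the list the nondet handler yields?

Working:
choose[5, 1] @ H1
  branch[0] choose=5:
    choose[0, 6, 3] @ H1
      branch[0] choose=0:
        throw(3) @ H0 caught ⇒ 24
        H1 returns [24]
      branch[1] choose=6:
        throw(3) @ H0 caught ⇒ 24
        H1 returns [24]
      branch[2] choose=3:
        throw(3) @ H0 caught ⇒ 24
        H1 returns [24]
  branch[1] choose=1:
    choose[0, 6, 3] @ H1
      branch[0] choose=0:
        throw(3) @ H0 caught ⇒ 24
        H1 returns [24]
      branch[1] choose=6:
        throw(3) @ H0 caught ⇒ 24
        H1 returns [24]
      branch[2] choose=3:
        throw(3) @ H0 caught ⇒ 24
        H1 returns [24]
= [24, 24, 24, 24, 24, 24]

Answer: 6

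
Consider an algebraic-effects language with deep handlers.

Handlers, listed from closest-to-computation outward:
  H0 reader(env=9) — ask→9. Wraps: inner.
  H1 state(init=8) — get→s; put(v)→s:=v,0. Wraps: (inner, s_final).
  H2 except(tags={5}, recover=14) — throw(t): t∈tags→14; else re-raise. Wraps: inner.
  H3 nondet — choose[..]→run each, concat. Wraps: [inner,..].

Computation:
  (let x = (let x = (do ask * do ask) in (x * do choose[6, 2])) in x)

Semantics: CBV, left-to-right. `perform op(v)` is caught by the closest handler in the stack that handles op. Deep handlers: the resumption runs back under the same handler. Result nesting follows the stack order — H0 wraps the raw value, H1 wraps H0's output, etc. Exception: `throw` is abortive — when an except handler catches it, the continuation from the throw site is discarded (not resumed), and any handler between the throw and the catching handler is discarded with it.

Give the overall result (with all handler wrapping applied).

Working:
ask @ H0 ⇒ 9
ask @ H0 ⇒ 9
choose[6, 2] @ H3
  branch[0] choose=6:
    H0 returns 486
    H1 returns (486, 8)
    H2 returns (486, 8)
    H3 returns [(486, 8)]
  branch[1] choose=2:
    H0 returns 162
    H1 returns (162, 8)
    H2 returns (162, 8)
    H3 returns [(162, 8)]
= [(486, 8), (162, 8)]

Answer: [(486, 8), (162, 8)]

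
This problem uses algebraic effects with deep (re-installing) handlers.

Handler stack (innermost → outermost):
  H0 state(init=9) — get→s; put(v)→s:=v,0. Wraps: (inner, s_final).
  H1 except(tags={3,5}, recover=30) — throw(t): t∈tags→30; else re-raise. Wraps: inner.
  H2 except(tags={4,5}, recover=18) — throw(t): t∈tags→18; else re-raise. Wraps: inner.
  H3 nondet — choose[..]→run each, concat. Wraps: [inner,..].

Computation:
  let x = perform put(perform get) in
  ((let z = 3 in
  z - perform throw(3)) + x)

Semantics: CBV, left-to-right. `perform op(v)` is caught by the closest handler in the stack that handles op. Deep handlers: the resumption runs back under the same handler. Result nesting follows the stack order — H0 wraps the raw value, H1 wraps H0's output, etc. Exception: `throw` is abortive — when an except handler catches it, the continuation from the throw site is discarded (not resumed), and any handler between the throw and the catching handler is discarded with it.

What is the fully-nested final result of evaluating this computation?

Evaluation trace:
get @ H0 ⇒ 9
put(9) @ H0 ⇒ s:=9
throw(3) @ H1 caught ⇒ 30
H2 returns 30
H3 returns [30]
= [30]

Answer: [30]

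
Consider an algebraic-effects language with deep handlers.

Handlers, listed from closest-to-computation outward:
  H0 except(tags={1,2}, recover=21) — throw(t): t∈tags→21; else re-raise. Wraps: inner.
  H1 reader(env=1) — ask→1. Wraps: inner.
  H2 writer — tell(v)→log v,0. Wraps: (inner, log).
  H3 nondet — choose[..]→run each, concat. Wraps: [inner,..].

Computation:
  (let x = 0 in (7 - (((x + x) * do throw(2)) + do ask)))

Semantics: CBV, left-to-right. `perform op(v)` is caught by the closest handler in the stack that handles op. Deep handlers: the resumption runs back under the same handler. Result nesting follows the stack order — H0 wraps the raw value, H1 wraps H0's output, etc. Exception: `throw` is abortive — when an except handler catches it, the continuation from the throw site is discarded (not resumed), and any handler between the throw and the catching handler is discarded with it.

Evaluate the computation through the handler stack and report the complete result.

Working:
throw(2) @ H0 caught ⇒ 21
H1 returns 21
H2 returns (21, ())
H3 returns [(21, ())]
= [(21, ())]

Answer: [(21, ())]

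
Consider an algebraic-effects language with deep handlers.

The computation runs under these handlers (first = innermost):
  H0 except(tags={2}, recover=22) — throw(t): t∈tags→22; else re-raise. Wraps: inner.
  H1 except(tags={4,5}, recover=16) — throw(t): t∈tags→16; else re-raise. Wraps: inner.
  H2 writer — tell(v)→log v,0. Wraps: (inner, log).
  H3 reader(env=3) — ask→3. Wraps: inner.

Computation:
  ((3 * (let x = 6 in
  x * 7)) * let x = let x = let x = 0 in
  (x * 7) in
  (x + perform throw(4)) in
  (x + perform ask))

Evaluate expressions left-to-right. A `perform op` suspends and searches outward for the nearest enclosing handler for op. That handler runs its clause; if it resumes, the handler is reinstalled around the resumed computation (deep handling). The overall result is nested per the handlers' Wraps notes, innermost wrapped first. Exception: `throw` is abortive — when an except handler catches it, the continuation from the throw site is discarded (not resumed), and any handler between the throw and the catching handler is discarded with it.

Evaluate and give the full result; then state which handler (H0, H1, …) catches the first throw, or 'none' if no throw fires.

Working:
throw(4) @ H0 re-raised
throw(4) @ H1 caught ⇒ 16
H2 returns (16, ())
H3 returns (16, ())
= (16, ())

Answer: (16, ()) ; first throw caught by: H1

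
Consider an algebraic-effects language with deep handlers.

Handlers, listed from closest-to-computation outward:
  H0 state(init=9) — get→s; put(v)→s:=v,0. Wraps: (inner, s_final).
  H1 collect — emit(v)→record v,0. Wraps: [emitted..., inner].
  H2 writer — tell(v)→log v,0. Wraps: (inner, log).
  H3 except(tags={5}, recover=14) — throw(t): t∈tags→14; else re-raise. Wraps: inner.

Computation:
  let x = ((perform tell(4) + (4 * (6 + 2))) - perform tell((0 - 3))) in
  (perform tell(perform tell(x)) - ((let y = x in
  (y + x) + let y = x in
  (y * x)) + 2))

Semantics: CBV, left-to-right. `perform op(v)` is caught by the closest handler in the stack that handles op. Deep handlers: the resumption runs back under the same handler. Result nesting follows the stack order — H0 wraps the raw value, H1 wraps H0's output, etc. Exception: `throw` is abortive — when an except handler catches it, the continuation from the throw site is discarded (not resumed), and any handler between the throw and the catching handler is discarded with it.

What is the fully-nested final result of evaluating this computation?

Answer: ([(-1090, 9)], (4, -3, 32, 0))

Working:
tell(4) @ H2 ⇒ log+=4
tell(-3) @ H2 ⇒ log+=-3
tell(32) @ H2 ⇒ log+=32
tell(0) @ H2 ⇒ log+=0
H0 returns (-1090, 9)
H1 returns [(-1090, 9)]
H2 returns ([(-1090, 9)], (4, -3, 32, 0))
H3 returns ([(-1090, 9)], (4, -3, 32, 0))
= ([(-1090, 9)], (4, -3, 32, 0))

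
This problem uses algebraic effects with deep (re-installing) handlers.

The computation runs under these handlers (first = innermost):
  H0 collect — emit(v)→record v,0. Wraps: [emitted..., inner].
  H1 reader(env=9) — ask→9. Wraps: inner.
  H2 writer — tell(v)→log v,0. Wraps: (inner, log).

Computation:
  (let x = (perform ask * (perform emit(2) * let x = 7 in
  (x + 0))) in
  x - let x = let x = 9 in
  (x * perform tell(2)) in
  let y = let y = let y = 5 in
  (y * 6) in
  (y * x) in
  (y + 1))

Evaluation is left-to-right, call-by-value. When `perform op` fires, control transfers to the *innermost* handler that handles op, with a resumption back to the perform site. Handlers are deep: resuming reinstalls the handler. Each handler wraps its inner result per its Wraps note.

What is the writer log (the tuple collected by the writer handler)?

Answer: (2)

Evaluation trace:
ask @ H1 ⇒ 9
emit(2) @ H0 ⇒ out+=2
tell(2) @ H2 ⇒ log+=2
H0 returns [2, -1]
H1 returns [2, -1]
H2 returns ([2, -1], (2))
= ([2, -1], (2))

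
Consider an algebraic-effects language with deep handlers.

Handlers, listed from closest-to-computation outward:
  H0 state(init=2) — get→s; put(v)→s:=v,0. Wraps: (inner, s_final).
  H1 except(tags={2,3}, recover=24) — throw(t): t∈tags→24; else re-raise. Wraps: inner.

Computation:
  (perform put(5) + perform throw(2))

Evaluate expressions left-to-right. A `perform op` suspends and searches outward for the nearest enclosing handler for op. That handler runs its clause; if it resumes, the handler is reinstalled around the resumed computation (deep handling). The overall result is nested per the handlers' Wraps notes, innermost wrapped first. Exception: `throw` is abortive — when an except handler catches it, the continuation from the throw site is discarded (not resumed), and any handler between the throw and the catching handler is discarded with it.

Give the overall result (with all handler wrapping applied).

Answer: 24

Working:
put(5) @ H0 ⇒ s:=5
throw(2) @ H1 caught ⇒ 24
= 24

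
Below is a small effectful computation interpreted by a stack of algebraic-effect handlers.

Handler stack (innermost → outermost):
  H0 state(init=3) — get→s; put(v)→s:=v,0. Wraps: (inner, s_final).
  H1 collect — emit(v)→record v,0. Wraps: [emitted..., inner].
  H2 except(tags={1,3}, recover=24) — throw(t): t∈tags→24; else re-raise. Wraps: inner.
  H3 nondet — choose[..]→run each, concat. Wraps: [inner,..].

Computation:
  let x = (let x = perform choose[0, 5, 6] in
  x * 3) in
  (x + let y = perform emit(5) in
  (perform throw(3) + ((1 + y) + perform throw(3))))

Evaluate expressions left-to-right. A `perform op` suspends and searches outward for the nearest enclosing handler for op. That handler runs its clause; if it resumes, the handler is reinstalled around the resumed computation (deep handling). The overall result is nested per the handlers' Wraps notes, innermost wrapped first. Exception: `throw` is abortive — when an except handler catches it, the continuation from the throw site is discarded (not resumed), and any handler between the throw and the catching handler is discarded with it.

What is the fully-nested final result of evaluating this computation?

Step-by-step:
choose[0, 5, 6] @ H3
  branch[0] choose=0:
    emit(5) @ H1 ⇒ out+=5
    throw(3) @ H2 caught ⇒ 24
    H3 returns [24]
  branch[1] choose=5:
    emit(5) @ H1 ⇒ out+=5
    throw(3) @ H2 caught ⇒ 24
    H3 returns [24]
  branch[2] choose=6:
    emit(5) @ H1 ⇒ out+=5
    throw(3) @ H2 caught ⇒ 24
    H3 returns [24]
= [24, 24, 24]

Answer: [24, 24, 24]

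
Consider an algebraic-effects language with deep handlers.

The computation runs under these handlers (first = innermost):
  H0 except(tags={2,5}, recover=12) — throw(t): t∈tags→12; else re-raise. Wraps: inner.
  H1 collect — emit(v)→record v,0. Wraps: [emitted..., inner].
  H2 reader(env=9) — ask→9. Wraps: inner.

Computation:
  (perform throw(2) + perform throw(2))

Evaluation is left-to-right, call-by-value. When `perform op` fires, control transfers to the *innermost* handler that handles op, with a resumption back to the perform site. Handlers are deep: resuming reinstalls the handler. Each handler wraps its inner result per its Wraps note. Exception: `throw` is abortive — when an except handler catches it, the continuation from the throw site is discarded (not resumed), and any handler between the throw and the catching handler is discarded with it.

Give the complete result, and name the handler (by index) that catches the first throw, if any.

Working:
throw(2) @ H0 caught ⇒ 12
H1 returns [12]
H2 returns [12]
= [12]

Answer: [12] ; first throw caught by: H0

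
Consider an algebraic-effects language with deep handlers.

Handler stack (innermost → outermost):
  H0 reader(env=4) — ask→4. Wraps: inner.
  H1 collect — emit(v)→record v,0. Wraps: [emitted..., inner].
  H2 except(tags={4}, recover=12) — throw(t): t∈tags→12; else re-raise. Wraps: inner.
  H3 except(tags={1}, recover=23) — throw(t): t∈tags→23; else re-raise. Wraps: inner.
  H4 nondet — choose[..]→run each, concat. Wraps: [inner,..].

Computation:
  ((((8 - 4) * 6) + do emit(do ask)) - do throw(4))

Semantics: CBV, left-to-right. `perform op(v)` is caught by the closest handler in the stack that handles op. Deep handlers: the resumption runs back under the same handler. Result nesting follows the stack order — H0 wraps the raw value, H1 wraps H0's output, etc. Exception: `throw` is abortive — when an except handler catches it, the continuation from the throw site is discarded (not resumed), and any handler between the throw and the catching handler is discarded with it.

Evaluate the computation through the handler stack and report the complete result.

Answer: [12]

Working:
ask @ H0 ⇒ 4
emit(4) @ H1 ⇒ out+=4
throw(4) @ H2 caught ⇒ 12
H3 returns 12
H4 returns [12]
= [12]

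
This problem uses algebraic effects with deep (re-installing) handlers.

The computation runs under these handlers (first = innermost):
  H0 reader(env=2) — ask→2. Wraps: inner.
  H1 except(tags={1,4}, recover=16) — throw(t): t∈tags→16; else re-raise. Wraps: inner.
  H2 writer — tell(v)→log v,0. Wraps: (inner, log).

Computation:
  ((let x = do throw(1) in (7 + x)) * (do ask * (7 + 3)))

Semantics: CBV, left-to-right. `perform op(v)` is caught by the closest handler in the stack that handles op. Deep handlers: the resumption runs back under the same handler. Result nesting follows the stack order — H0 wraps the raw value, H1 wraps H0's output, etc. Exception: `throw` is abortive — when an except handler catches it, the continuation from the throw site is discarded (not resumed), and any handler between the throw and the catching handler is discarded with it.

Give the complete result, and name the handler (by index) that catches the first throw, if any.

Answer: (16, ()) ; first throw caught by: H1

Evaluation trace:
throw(1) @ H1 caught ⇒ 16
H2 returns (16, ())
= (16, ())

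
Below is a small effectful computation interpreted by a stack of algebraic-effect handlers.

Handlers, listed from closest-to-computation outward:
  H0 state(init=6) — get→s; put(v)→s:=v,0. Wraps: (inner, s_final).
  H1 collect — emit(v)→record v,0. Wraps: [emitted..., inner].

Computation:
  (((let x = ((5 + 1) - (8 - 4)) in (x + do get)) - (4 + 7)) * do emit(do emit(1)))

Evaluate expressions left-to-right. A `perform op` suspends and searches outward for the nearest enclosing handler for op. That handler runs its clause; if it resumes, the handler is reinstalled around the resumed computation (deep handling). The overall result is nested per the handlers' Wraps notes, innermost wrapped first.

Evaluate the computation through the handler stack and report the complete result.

Evaluation trace:
get @ H0 ⇒ 6
emit(1) @ H1 ⇒ out+=1
emit(0) @ H1 ⇒ out+=0
H0 returns (0, 6)
H1 returns [1, 0, (0, 6)]
= [1, 0, (0, 6)]

Answer: [1, 0, (0, 6)]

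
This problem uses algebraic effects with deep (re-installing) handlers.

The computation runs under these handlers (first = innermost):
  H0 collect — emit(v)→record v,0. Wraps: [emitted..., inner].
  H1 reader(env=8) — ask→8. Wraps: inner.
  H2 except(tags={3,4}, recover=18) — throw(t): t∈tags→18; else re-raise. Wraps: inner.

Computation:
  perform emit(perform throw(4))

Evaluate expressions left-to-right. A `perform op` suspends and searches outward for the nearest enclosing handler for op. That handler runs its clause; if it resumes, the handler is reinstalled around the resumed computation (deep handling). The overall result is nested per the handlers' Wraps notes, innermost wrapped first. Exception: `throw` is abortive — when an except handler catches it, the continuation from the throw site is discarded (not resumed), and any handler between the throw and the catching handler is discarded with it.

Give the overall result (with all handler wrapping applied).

Step-by-step:
throw(4) @ H2 caught ⇒ 18
= 18

Answer: 18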